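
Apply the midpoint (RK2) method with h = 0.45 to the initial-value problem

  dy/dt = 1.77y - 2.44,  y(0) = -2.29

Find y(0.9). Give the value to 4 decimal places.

Midpoint: k1 = f(t_n, y_n); k2 = f(t_n + h/2, y_n + (h/2)·k1); y_{n+1} = y_n + h·k2.
t=0.000000, y=-2.290000:
  k1 = f(0.000000, -2.290000) = -6.493300
  k2 = f(0.225000, -3.750992) = -9.079257
  y ← -2.290000 + 0.45·(-9.079257) = -6.375666
t=0.450000, y=-6.375666:
  k1 = f(0.450000, -6.375666) = -13.724928
  k2 = f(0.675000, -9.463774) = -19.190881
  y ← -6.375666 + 0.45·(-19.190881) = -15.011562
y(0.9) ≈ -15.0116

-15.0116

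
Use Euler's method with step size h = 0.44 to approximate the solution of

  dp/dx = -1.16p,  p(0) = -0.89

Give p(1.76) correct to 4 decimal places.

-0.0511

Euler: p_{n+1} = p_n + h·f(x_n, p_n).
x=0.000000, p=-0.890000: f=1.032400 → p ← -0.890000 + 0.44·1.032400 = -0.435744
x=0.440000, p=-0.435744: f=0.505463 → p ← -0.435744 + 0.44·0.505463 = -0.213340
x=0.880000, p=-0.213340: f=0.247475 → p ← -0.213340 + 0.44·0.247475 = -0.104451
x=1.320000, p=-0.104451: f=0.121164 → p ← -0.104451 + 0.44·0.121164 = -0.051139
p(1.76) ≈ -0.0511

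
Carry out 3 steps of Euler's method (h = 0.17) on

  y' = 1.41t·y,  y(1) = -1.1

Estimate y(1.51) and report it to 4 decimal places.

Euler: y_{n+1} = y_n + h·f(t_n, y_n).
t=1.000000, y=-1.100000: f=-1.551000 → y ← -1.100000 + 0.17·(-1.551000) = -1.363670
t=1.170000, y=-1.363670: f=-2.249646 → y ← -1.363670 + 0.17·(-2.249646) = -1.746110
t=1.340000, y=-1.746110: f=-3.299100 → y ← -1.746110 + 0.17·(-3.299100) = -2.306957
y(1.51) ≈ -2.3070

-2.3070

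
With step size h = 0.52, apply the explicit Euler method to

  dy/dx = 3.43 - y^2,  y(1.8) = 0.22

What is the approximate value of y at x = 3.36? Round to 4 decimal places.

Euler: y_{n+1} = y_n + h·f(x_n, y_n).
x=1.800000, y=0.220000: f=3.381600 → y ← 0.220000 + 0.52·3.381600 = 1.978432
x=2.320000, y=1.978432: f=-0.484193 → y ← 1.978432 + 0.52·(-0.484193) = 1.726652
x=2.840000, y=1.726652: f=0.448674 → y ← 1.726652 + 0.52·0.448674 = 1.959962
y(3.36) ≈ 1.9600

1.9600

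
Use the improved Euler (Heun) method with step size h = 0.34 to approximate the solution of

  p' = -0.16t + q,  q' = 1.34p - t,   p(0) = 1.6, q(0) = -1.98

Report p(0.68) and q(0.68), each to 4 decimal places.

Heun on (p,q): k1 = f(t_n, state_n); k2 = f(t_n + h, state_n + h·k1); state_{n+1} = state_n + (h/2)·(k1 + k2).
0.000000: (1.600000, -1.980000)
  k1 = (-1.980000, 2.144000)
  predictor → (0.926800, -1.251040)
  k2 = (-1.305440, 0.901912)
  → (1.041475, -1.462195)
0.340000: (1.041475, -1.462195)
  k1 = (-1.516595, 1.055577)
  predictor → (0.525833, -1.103299)
  k2 = (-1.212099, 0.024616)
  → (0.577597, -1.278562)
(p(0.68), q(0.68)) ≈ (0.5776, -1.2786)

0.5776, -1.2786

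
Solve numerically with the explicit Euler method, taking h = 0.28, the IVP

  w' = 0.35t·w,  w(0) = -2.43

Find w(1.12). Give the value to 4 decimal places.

-2.8505

Euler: w_{n+1} = w_n + h·f(t_n, w_n).
t=0.000000, w=-2.430000: f=0.000000 → w ← -2.430000 + 0.28·0.000000 = -2.430000
t=0.280000, w=-2.430000: f=-0.238140 → w ← -2.430000 + 0.28·(-0.238140) = -2.496679
t=0.560000, w=-2.496679: f=-0.489349 → w ← -2.496679 + 0.28·(-0.489349) = -2.633697
t=0.840000, w=-2.633697: f=-0.774307 → w ← -2.633697 + 0.28·(-0.774307) = -2.850503
w(1.12) ≈ -2.8505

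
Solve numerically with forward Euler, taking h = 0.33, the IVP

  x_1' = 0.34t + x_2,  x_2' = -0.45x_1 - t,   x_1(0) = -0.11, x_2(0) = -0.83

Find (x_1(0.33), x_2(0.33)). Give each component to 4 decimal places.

-0.3839, -0.8137

Euler on (x_1,x_2): x_1_{n+1} = x_1_n + h·x_1', x_2_{n+1} = x_2_n + h·x_2'.
0.000000: (-0.110000, -0.830000); f=(-0.830000, 0.049500) → (-0.383900, -0.813665)
(x_1(0.33), x_2(0.33)) ≈ (-0.3839, -0.8137)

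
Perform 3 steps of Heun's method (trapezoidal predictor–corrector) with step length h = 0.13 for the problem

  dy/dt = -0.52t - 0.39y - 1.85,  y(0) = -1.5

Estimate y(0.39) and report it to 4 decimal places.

-1.9953

Heun: k1 = f(t_n, y_n); k2 = f(t_n + h, y_n + h·k1); y_{n+1} = y_n + (h/2)·(k1 + k2).
t=0.000000, y=-1.500000:
  k1 = f(0.000000, -1.500000) = -1.265000
  k2 = f(0.130000, -1.664450) = -1.268465
  y ← -1.500000 + (0.13/2)·(-1.265000 + (-1.268465)) = -1.664675
t=0.130000, y=-1.664675:
  k1 = f(0.130000, -1.664675) = -1.268377
  k2 = f(0.260000, -1.829564) = -1.271670
  y ← -1.664675 + (0.13/2)·(-1.268377 + (-1.271670)) = -1.829778
t=0.260000, y=-1.829778:
  k1 = f(0.260000, -1.829778) = -1.271586
  k2 = f(0.390000, -1.995084) = -1.274717
  y ← -1.829778 + (0.13/2)·(-1.271586 + (-1.274717)) = -1.995288
y(0.39) ≈ -1.9953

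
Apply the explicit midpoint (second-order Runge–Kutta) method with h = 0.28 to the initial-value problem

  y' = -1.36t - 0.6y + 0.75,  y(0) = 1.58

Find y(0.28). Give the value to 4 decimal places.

Midpoint: k1 = f(t_n, y_n); k2 = f(t_n + h/2, y_n + (h/2)·k1); y_{n+1} = y_n + h·k2.
t=0.000000, y=1.580000:
  k1 = f(0.000000, 1.580000) = -0.198000
  k2 = f(0.140000, 1.552280) = -0.371768
  y ← 1.580000 + 0.28·(-0.371768) = 1.475905
y(0.28) ≈ 1.4759

1.4759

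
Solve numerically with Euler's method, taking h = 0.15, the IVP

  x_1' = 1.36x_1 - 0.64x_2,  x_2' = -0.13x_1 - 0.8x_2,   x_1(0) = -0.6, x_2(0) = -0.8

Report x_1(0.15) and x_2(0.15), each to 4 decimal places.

Euler on (x_1,x_2): x_1_{n+1} = x_1_n + h·x_1', x_2_{n+1} = x_2_n + h·x_2'.
0.000000: (-0.600000, -0.800000); f=(-0.304000, 0.718000) → (-0.645600, -0.692300)
(x_1(0.15), x_2(0.15)) ≈ (-0.6456, -0.6923)

-0.6456, -0.6923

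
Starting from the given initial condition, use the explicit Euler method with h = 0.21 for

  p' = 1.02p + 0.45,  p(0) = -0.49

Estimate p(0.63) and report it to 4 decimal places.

Euler: p_{n+1} = p_n + h·f(t_n, p_n).
t=0.000000, p=-0.490000: f=-0.049800 → p ← -0.490000 + 0.21·(-0.049800) = -0.500458
t=0.210000, p=-0.500458: f=-0.060467 → p ← -0.500458 + 0.21·(-0.060467) = -0.513156
t=0.420000, p=-0.513156: f=-0.073419 → p ← -0.513156 + 0.21·(-0.073419) = -0.528574
p(0.63) ≈ -0.5286

-0.5286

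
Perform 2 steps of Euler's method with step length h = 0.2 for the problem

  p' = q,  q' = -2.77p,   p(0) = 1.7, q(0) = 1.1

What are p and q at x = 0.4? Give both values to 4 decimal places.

1.9516, -0.9055

Euler on (p,q): p_{n+1} = p_n + h·p', q_{n+1} = q_n + h·q'.
0.000000: (1.700000, 1.100000); f=(1.100000, -4.709000) → (1.920000, 0.158200)
0.200000: (1.920000, 0.158200); f=(0.158200, -5.318400) → (1.951640, -0.905480)
(p(0.4), q(0.4)) ≈ (1.9516, -0.9055)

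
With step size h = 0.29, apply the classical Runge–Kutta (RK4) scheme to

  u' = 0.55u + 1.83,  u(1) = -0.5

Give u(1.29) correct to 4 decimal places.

-0.0111

RK4: k1 = f(x_n, u_n); k2 = f(x_n + h/2, u_n + (h/2)·k1); k3 = f(x_n + h/2, u_n + (h/2)·k2); k4 = f(x_n + h, u_n + h·k3); u_{n+1} = u_n + (h/6)·(k1 + 2k2 + 2k3 + k4).
x=1.000000, u=-0.500000:
  k1 = f(1.000000, -0.500000) = 1.555000
  k2 = f(1.145000, -0.274525) = 1.679011
  k3 = f(1.145000, -0.256543) = 1.688901
  k4 = f(1.290000, -0.010219) = 1.824380
  u ← -0.500000 + (0.29/6)·(k1 + 2k2 + 2k3 + k4) = -0.011098
u(1.29) ≈ -0.0111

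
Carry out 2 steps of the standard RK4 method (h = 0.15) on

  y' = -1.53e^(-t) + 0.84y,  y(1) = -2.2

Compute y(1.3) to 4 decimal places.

-2.9975

RK4: k1 = f(t_n, y_n); k2 = f(t_n + h/2, y_n + (h/2)·k1); k3 = f(t_n + h/2, y_n + (h/2)·k2); k4 = f(t_n + h, y_n + h·k3); y_{n+1} = y_n + (h/6)·(k1 + 2k2 + 2k3 + k4).
t=1.000000, y=-2.200000:
  k1 = f(1.000000, -2.200000) = -2.410856
  k2 = f(1.075000, -2.380814) = -2.522069
  k3 = f(1.075000, -2.389155) = -2.529076
  k4 = f(1.150000, -2.579361) = -2.651118
  y ← -2.200000 + (0.15/6)·(k1 + 2k2 + 2k3 + k4) = -2.579107
t=1.150000, y=-2.579107:
  k1 = f(1.150000, -2.579107) = -2.650904
  k2 = f(1.225000, -2.777924) = -2.782906
  k3 = f(1.225000, -2.787825) = -2.791222
  k4 = f(1.300000, -2.997790) = -2.935117
  y ← -2.579107 + (0.15/6)·(k1 + 2k2 + 2k3 + k4) = -2.997464
y(1.3) ≈ -2.9975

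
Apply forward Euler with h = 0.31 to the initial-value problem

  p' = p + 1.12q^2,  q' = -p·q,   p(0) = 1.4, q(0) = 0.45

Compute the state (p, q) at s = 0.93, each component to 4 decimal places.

Euler on (p,q): p_{n+1} = p_n + h·p', q_{n+1} = q_n + h·q'.
0.000000: (1.400000, 0.450000); f=(1.626800, -0.630000) → (1.904308, 0.254700)
0.310000: (1.904308, 0.254700); f=(1.976965, -0.485027) → (2.517167, 0.104342)
0.620000: (2.517167, 0.104342); f=(2.529361, -0.262645) → (3.301269, 0.022922)
(p(0.93), q(0.93)) ≈ (3.3013, 0.0229)

3.3013, 0.0229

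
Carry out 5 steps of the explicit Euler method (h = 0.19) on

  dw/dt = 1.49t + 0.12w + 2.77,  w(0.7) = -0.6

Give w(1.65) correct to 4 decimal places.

Euler: w_{n+1} = w_n + h·f(t_n, w_n).
t=0.700000, w=-0.600000: f=3.741000 → w ← -0.600000 + 0.19·3.741000 = 0.110790
t=0.890000, w=0.110790: f=4.109395 → w ← 0.110790 + 0.19·4.109395 = 0.891575
t=1.080000, w=0.891575: f=4.486189 → w ← 0.891575 + 0.19·4.486189 = 1.743951
t=1.270000, w=1.743951: f=4.871574 → w ← 1.743951 + 0.19·4.871574 = 2.669550
t=1.460000, w=2.669550: f=5.265746 → w ← 2.669550 + 0.19·5.265746 = 3.670042
w(1.65) ≈ 3.6700

3.6700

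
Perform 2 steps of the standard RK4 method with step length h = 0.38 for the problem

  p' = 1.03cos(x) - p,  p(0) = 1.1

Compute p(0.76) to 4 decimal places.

1.0016

RK4: k1 = f(x_n, p_n); k2 = f(x_n + h/2, p_n + (h/2)·k1); k3 = f(x_n + h/2, p_n + (h/2)·k2); k4 = f(x_n + h, p_n + h·k3); p_{n+1} = p_n + (h/6)·(k1 + 2k2 + 2k3 + k4).
x=0.000000, p=1.100000:
  k1 = f(0.000000, 1.100000) = -0.070000
  k2 = f(0.190000, 1.086700) = -0.075236
  k3 = f(0.190000, 1.085705) = -0.074241
  k4 = f(0.380000, 1.071788) = -0.115264
  p ← 1.100000 + (0.38/6)·(k1 + 2k2 + 2k3 + k4) = 1.069333
x=0.380000, p=1.069333:
  k1 = f(0.380000, 1.069333) = -0.112808
  k2 = f(0.570000, 1.047899) = -0.180741
  k3 = f(0.570000, 1.034992) = -0.167834
  k4 = f(0.760000, 1.005556) = -0.258975
  p ← 1.069333 + (0.38/6)·(k1 + 2k2 + 2k3 + k4) = 1.001634
p(0.76) ≈ 1.0016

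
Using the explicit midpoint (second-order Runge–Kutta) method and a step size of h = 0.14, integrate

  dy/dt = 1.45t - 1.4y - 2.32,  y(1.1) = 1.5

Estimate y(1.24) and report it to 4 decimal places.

1.1575

Midpoint: k1 = f(t_n, y_n); k2 = f(t_n + h/2, y_n + (h/2)·k1); y_{n+1} = y_n + h·k2.
t=1.100000, y=1.500000:
  k1 = f(1.100000, 1.500000) = -2.825000
  k2 = f(1.170000, 1.302250) = -2.446650
  y ← 1.500000 + 0.14·(-2.446650) = 1.157469
y(1.24) ≈ 1.1575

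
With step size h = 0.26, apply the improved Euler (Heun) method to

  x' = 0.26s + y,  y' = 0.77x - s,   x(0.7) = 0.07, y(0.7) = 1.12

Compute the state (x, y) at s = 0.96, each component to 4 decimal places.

0.3955, 0.9521

Heun on (x,y): k1 = f(s_n, state_n); k2 = f(s_n + h, state_n + h·k1); state_{n+1} = state_n + (h/2)·(k1 + k2).
0.700000: (0.070000, 1.120000)
  k1 = (1.302000, -0.646100)
  predictor → (0.408520, 0.952014)
  k2 = (1.201614, -0.645440)
  → (0.395470, 0.952100)
(x(0.96), y(0.96)) ≈ (0.3955, 0.9521)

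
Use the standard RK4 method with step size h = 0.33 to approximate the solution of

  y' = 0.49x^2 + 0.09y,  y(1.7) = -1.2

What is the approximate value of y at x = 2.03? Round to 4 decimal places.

-0.6643

RK4: k1 = f(x_n, y_n); k2 = f(x_n + h/2, y_n + (h/2)·k1); k3 = f(x_n + h/2, y_n + (h/2)·k2); k4 = f(x_n + h, y_n + h·k3); y_{n+1} = y_n + (h/6)·(k1 + 2k2 + 2k3 + k4).
x=1.700000, y=-1.200000:
  k1 = f(1.700000, -1.200000) = 1.308100
  k2 = f(1.865000, -0.984163) = 1.615756
  k3 = f(1.865000, -0.933400) = 1.620324
  k4 = f(2.030000, -0.665293) = 1.959365
  y ← -1.200000 + (0.33/6)·(k1 + 2k2 + 2k3 + k4) = -0.664321
y(2.03) ≈ -0.6643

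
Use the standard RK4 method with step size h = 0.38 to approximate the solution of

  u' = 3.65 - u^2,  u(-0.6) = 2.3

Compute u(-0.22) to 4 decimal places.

2.0144

RK4: k1 = f(x_n, u_n); k2 = f(x_n + h/2, u_n + (h/2)·k1); k3 = f(x_n + h/2, u_n + (h/2)·k2); k4 = f(x_n + h, u_n + h·k3); u_{n+1} = u_n + (h/6)·(k1 + 2k2 + 2k3 + k4).
x=-0.600000, u=2.300000:
  k1 = f(-0.600000, 2.300000) = -1.640000
  k2 = f(-0.410000, 1.988400) = -0.303735
  k3 = f(-0.410000, 2.242290) = -1.377866
  k4 = f(-0.220000, 1.776411) = 0.494365
  u ← 2.300000 + (0.38/6)·(k1 + 2k2 + 2k3 + k4) = 2.014440
u(-0.22) ≈ 2.0144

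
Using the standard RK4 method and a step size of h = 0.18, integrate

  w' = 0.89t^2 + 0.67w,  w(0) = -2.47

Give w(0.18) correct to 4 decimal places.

RK4: k1 = f(t_n, w_n); k2 = f(t_n + h/2, w_n + (h/2)·k1); k3 = f(t_n + h/2, w_n + (h/2)·k2); k4 = f(t_n + h, w_n + h·k3); w_{n+1} = w_n + (h/6)·(k1 + 2k2 + 2k3 + k4).
t=0.000000, w=-2.470000:
  k1 = f(0.000000, -2.470000) = -1.654900
  k2 = f(0.090000, -2.618941) = -1.747481
  k3 = f(0.090000, -2.627273) = -1.753064
  k4 = f(0.180000, -2.785552) = -1.837484
  w ← -2.470000 + (0.18/6)·(k1 + 2k2 + 2k3 + k4) = -2.784804
w(0.18) ≈ -2.7848

-2.7848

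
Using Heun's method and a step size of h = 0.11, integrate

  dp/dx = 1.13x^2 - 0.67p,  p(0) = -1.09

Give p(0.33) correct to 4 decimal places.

Heun: k1 = f(x_n, p_n); k2 = f(x_n + h, p_n + h·k1); p_{n+1} = p_n + (h/2)·(k1 + k2).
x=0.000000, p=-1.090000:
  k1 = f(0.000000, -1.090000) = 0.730300
  k2 = f(0.110000, -1.009667) = 0.690150
  p ← -1.090000 + (0.11/2)·(0.730300 + 0.690150) = -1.011875
x=0.110000, p=-1.011875:
  k1 = f(0.110000, -1.011875) = 0.691629
  k2 = f(0.220000, -0.935796) = 0.681675
  p ← -1.011875 + (0.11/2)·(0.691629 + 0.681675) = -0.936343
x=0.220000, p=-0.936343:
  k1 = f(0.220000, -0.936343) = 0.682042
  k2 = f(0.330000, -0.861319) = 0.700141
  p ← -0.936343 + (0.11/2)·(0.682042 + 0.700141) = -0.860323
p(0.33) ≈ -0.8603

-0.8603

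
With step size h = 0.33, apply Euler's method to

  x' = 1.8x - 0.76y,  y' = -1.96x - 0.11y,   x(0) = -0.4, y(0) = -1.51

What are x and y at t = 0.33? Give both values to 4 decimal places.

-0.2589, -1.1965

Euler on (x,y): x_{n+1} = x_n + h·x', y_{n+1} = y_n + h·y'.
0.000000: (-0.400000, -1.510000); f=(0.427600, 0.950100) → (-0.258892, -1.196467)
(x(0.33), y(0.33)) ≈ (-0.2589, -1.1965)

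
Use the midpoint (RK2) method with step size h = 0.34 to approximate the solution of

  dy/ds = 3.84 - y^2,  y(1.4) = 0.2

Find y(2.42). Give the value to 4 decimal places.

Midpoint: k1 = f(s_n, y_n); k2 = f(s_n + h/2, y_n + (h/2)·k1); y_{n+1} = y_n + h·k2.
s=1.400000, y=0.200000:
  k1 = f(1.400000, 0.200000) = 3.800000
  k2 = f(1.570000, 0.846000) = 3.124284
  y ← 0.200000 + 0.34·3.124284 = 1.262257
s=1.740000, y=1.262257:
  k1 = f(1.740000, 1.262257) = 2.246708
  k2 = f(1.910000, 1.644197) = 1.136616
  y ← 1.262257 + 0.34·1.136616 = 1.648706
s=2.080000, y=1.648706:
  k1 = f(2.080000, 1.648706) = 1.121768
  k2 = f(2.250000, 1.839407) = 0.456583
  y ← 1.648706 + 0.34·0.456583 = 1.803944
y(2.42) ≈ 1.8039

1.8039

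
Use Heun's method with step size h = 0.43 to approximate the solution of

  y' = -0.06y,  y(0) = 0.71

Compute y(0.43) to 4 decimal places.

Heun: k1 = f(s_n, y_n); k2 = f(s_n + h, y_n + h·k1); y_{n+1} = y_n + (h/2)·(k1 + k2).
s=0.000000, y=0.710000:
  k1 = f(0.000000, 0.710000) = -0.042600
  k2 = f(0.430000, 0.691682) = -0.041501
  y ← 0.710000 + (0.43/2)·(-0.042600 + (-0.041501)) = 0.691918
y(0.43) ≈ 0.6919

0.6919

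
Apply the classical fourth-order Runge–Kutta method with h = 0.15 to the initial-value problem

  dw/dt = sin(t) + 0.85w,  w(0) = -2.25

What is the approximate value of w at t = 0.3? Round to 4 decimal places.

-2.8548

RK4: k1 = f(t_n, w_n); k2 = f(t_n + h/2, w_n + (h/2)·k1); k3 = f(t_n + h/2, w_n + (h/2)·k2); k4 = f(t_n + h, w_n + h·k3); w_{n+1} = w_n + (h/6)·(k1 + 2k2 + 2k3 + k4).
t=0.000000, w=-2.250000:
  k1 = f(0.000000, -2.250000) = -1.912500
  k2 = f(0.075000, -2.393438) = -1.959492
  k3 = f(0.075000, -2.396962) = -1.962488
  k4 = f(0.150000, -2.544373) = -2.013279
  w ← -2.250000 + (0.15/6)·(k1 + 2k2 + 2k3 + k4) = -2.544243
t=0.150000, w=-2.544243:
  k1 = f(0.150000, -2.544243) = -2.013169
  k2 = f(0.225000, -2.695231) = -2.067840
  k3 = f(0.225000, -2.699331) = -2.071325
  k4 = f(0.300000, -2.854942) = -2.131181
  w ← -2.544243 + (0.15/6)·(k1 + 2k2 + 2k3 + k4) = -2.854810
w(0.3) ≈ -2.8548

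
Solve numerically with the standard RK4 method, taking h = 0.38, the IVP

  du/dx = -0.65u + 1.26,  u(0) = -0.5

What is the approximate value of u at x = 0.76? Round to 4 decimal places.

0.4505

RK4: k1 = f(x_n, u_n); k2 = f(x_n + h/2, u_n + (h/2)·k1); k3 = f(x_n + h/2, u_n + (h/2)·k2); k4 = f(x_n + h, u_n + h·k3); u_{n+1} = u_n + (h/6)·(k1 + 2k2 + 2k3 + k4).
x=0.000000, u=-0.500000:
  k1 = f(0.000000, -0.500000) = 1.585000
  k2 = f(0.190000, -0.198850) = 1.389253
  k3 = f(0.190000, -0.236042) = 1.413427
  k4 = f(0.380000, 0.037102) = 1.235883
  u ← -0.500000 + (0.38/6)·(k1 + 2k2 + 2k3 + k4) = 0.033662
x=0.380000, u=0.033662:
  k1 = f(0.380000, 0.033662) = 1.238120
  k2 = f(0.570000, 0.268905) = 1.085212
  k3 = f(0.570000, 0.239852) = 1.104096
  k4 = f(0.760000, 0.453219) = 0.965408
  u ← 0.033662 + (0.38/6)·(k1 + 2k2 + 2k3 + k4) = 0.450531
u(0.76) ≈ 0.4505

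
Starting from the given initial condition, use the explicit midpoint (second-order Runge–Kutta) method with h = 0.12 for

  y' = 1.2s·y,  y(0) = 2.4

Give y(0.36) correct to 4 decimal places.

2.5932

Midpoint: k1 = f(s_n, y_n); k2 = f(s_n + h/2, y_n + (h/2)·k1); y_{n+1} = y_n + h·k2.
s=0.000000, y=2.400000:
  k1 = f(0.000000, 2.400000) = 0.000000
  k2 = f(0.060000, 2.400000) = 0.172800
  y ← 2.400000 + 0.12·0.172800 = 2.420736
s=0.120000, y=2.420736:
  k1 = f(0.120000, 2.420736) = 0.348586
  k2 = f(0.180000, 2.441651) = 0.527397
  y ← 2.420736 + 0.12·0.527397 = 2.484024
s=0.240000, y=2.484024:
  k1 = f(0.240000, 2.484024) = 0.715399
  k2 = f(0.300000, 2.526948) = 0.909701
  y ← 2.484024 + 0.12·0.909701 = 2.593188
y(0.36) ≈ 2.5932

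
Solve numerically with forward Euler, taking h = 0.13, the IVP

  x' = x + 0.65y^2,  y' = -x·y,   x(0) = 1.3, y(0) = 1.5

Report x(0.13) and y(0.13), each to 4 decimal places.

1.6591, 1.2465

Euler on (x,y): x_{n+1} = x_n + h·x', y_{n+1} = y_n + h·y'.
0.000000: (1.300000, 1.500000); f=(2.762500, -1.950000) → (1.659125, 1.246500)
(x(0.13), y(0.13)) ≈ (1.6591, 1.2465)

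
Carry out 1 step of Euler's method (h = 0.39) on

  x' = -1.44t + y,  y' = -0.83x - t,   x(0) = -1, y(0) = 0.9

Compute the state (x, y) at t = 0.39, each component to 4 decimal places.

Euler on (x,y): x_{n+1} = x_n + h·x', y_{n+1} = y_n + h·y'.
0.000000: (-1.000000, 0.900000); f=(0.900000, 0.830000) → (-0.649000, 1.223700)
(x(0.39), y(0.39)) ≈ (-0.6490, 1.2237)

-0.6490, 1.2237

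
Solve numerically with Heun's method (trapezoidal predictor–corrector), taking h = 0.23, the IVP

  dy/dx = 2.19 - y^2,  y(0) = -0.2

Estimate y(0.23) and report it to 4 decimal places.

0.2891

Heun: k1 = f(x_n, y_n); k2 = f(x_n + h, y_n + h·k1); y_{n+1} = y_n + (h/2)·(k1 + k2).
x=0.000000, y=-0.200000:
  k1 = f(0.000000, -0.200000) = 2.150000
  k2 = f(0.230000, 0.294500) = 2.103270
  y ← -0.200000 + (0.23/2)·(2.150000 + 2.103270) = 0.289126
y(0.23) ≈ 0.2891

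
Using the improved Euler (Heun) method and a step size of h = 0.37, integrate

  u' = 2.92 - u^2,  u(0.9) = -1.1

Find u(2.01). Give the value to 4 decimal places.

1.2043

Heun: k1 = f(s_n, u_n); k2 = f(s_n + h, u_n + h·k1); u_{n+1} = u_n + (h/2)·(k1 + k2).
s=0.900000, u=-1.100000:
  k1 = f(0.900000, -1.100000) = 1.710000
  k2 = f(1.270000, -0.467300) = 2.701631
  u ← -1.100000 + (0.37/2)·(1.710000 + 2.701631) = -0.283848
s=1.270000, u=-0.283848:
  k1 = f(1.270000, -0.283848) = 2.839430
  k2 = f(1.640000, 0.766741) = 2.332108
  u ← -0.283848 + (0.37/2)·(2.839430 + 2.332108) = 0.672886
s=1.640000, u=0.672886:
  k1 = f(1.640000, 0.672886) = 2.467224
  k2 = f(2.010000, 1.585759) = 0.405368
  u ← 0.672886 + (0.37/2)·(2.467224 + 0.405368) = 1.204316
u(2.01) ≈ 1.2043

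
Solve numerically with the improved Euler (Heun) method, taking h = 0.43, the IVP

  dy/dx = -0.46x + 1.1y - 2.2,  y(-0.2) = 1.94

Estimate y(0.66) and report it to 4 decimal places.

1.7606

Heun: k1 = f(x_n, y_n); k2 = f(x_n + h, y_n + h·k1); y_{n+1} = y_n + (h/2)·(k1 + k2).
x=-0.200000, y=1.940000:
  k1 = f(-0.200000, 1.940000) = 0.026000
  k2 = f(0.230000, 1.951180) = -0.159502
  y ← 1.940000 + (0.43/2)·(0.026000 + (-0.159502)) = 1.911297
x=0.230000, y=1.911297:
  k1 = f(0.230000, 1.911297) = -0.203373
  k2 = f(0.660000, 1.823847) = -0.497369
  y ← 1.911297 + (0.43/2)·(-0.203373 + (-0.497369)) = 1.760638
y(0.66) ≈ 1.7606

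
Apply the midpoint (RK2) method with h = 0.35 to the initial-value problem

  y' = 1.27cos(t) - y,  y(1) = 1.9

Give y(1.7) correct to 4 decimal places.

1.0565

Midpoint: k1 = f(t_n, y_n); k2 = f(t_n + h/2, y_n + (h/2)·k1); y_{n+1} = y_n + h·k2.
t=1.000000, y=1.900000:
  k1 = f(1.000000, 1.900000) = -1.213816
  k2 = f(1.175000, 1.687582) = -1.197942
  y ← 1.900000 + 0.35·(-1.197942) = 1.480720
t=1.350000, y=1.480720:
  k1 = f(1.350000, 1.480720) = -1.202582
  k2 = f(1.525000, 1.270268) = -1.212127
  y ← 1.480720 + 0.35·(-1.212127) = 1.056476
y(1.7) ≈ 1.0565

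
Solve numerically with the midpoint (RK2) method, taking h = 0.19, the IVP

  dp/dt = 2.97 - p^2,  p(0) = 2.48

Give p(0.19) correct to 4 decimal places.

2.1431

Midpoint: k1 = f(t_n, p_n); k2 = f(t_n + h/2, p_n + (h/2)·k1); p_{n+1} = p_n + h·k2.
t=0.000000, p=2.480000:
  k1 = f(0.000000, 2.480000) = -3.180400
  k2 = f(0.095000, 2.177862) = -1.773083
  p ← 2.480000 + 0.19·(-1.773083) = 2.143114
p(0.19) ≈ 2.1431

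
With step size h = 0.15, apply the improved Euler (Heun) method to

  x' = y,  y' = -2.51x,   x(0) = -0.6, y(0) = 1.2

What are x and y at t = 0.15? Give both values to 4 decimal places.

-0.4031, 1.3920

Heun on (x,y): k1 = f(t_n, state_n); k2 = f(t_n + h, state_n + h·k1); state_{n+1} = state_n + (h/2)·(k1 + k2).
0.000000: (-0.600000, 1.200000)
  k1 = (1.200000, 1.506000)
  predictor → (-0.420000, 1.425900)
  k2 = (1.425900, 1.054200)
  → (-0.403058, 1.392015)
(x(0.15), y(0.15)) ≈ (-0.4031, 1.3920)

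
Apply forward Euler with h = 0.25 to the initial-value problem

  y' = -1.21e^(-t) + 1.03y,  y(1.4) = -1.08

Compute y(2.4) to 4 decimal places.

Euler: y_{n+1} = y_n + h·f(t_n, y_n).
t=1.400000, y=-1.080000: f=-1.410782 → y ← -1.080000 + 0.25·(-1.410782) = -1.432696
t=1.650000, y=-1.432696: f=-1.708057 → y ← -1.432696 + 0.25·(-1.708057) = -1.859710
t=1.900000, y=-1.859710: f=-2.096479 → y ← -1.859710 + 0.25·(-2.096479) = -2.383830
t=2.150000, y=-2.383830: f=-2.596290 → y ← -2.383830 + 0.25·(-2.596290) = -3.032902
y(2.4) ≈ -3.0329

-3.0329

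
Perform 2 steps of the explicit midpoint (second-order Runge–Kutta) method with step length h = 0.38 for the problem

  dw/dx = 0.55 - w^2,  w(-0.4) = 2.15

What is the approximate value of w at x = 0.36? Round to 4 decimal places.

1.2704

Midpoint: k1 = f(x_n, w_n); k2 = f(x_n + h/2, w_n + (h/2)·k1); w_{n+1} = w_n + h·k2.
x=-0.400000, w=2.150000:
  k1 = f(-0.400000, 2.150000) = -4.072500
  k2 = f(-0.210000, 1.376225) = -1.343995
  w ← 2.150000 + 0.38·(-1.343995) = 1.639282
x=-0.020000, w=1.639282:
  k1 = f(-0.020000, 1.639282) = -2.137245
  k2 = f(0.170000, 1.233205) = -0.970795
  w ← 1.639282 + 0.38·(-0.970795) = 1.270380
w(0.36) ≈ 1.2704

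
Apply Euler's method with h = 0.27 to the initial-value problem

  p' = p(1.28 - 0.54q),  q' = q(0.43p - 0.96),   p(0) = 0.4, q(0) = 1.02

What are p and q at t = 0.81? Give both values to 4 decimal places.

Euler on (p,q): p_{n+1} = p_n + h·p', q_{n+1} = q_n + h·q'.
0.000000: (0.400000, 1.020000); f=(0.291680, -0.803760) → (0.478754, 0.802985)
0.270000: (0.478754, 0.802985); f=(0.405211, -0.605560) → (0.588161, 0.639484)
0.540000: (0.588161, 0.639484); f=(0.549741, -0.452173) → (0.736591, 0.517397)
(p(0.81), q(0.81)) ≈ (0.7366, 0.5174)

0.7366, 0.5174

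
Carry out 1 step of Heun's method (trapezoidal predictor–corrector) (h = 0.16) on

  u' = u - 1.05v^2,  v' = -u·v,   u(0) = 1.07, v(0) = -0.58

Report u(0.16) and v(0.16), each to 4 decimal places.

Heun on (u,v): k1 = f(t_n, state_n); k2 = f(t_n + h, state_n + h·k1); state_{n+1} = state_n + (h/2)·(k1 + k2).
0.000000: (1.070000, -0.580000)
  k1 = (0.716780, 0.620600)
  predictor → (1.184685, -0.480704)
  k2 = (0.942055, 0.569483)
  → (1.202707, -0.484793)
(u(0.16), v(0.16)) ≈ (1.2027, -0.4848)

1.2027, -0.4848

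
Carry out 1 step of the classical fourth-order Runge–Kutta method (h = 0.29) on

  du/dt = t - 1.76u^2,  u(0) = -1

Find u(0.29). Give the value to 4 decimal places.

-1.9529

RK4: k1 = f(t_n, u_n); k2 = f(t_n + h/2, u_n + (h/2)·k1); k3 = f(t_n + h/2, u_n + (h/2)·k2); k4 = f(t_n + h, u_n + h·k3); u_{n+1} = u_n + (h/6)·(k1 + 2k2 + 2k3 + k4).
t=0.000000, u=-1.000000:
  k1 = f(0.000000, -1.000000) = -1.760000
  k2 = f(0.145000, -1.255200) = -2.627928
  k3 = f(0.145000, -1.381050) = -3.211844
  k4 = f(0.290000, -1.931435) = -6.275575
  u ← -1.000000 + (0.29/6)·(k1 + 2k2 + 2k3 + k4) = -1.952897
u(0.29) ≈ -1.9529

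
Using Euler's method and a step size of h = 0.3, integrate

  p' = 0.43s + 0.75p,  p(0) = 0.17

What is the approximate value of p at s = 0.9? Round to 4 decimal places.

0.4373

Euler: p_{n+1} = p_n + h·f(s_n, p_n).
s=0.000000, p=0.170000: f=0.127500 → p ← 0.170000 + 0.3·0.127500 = 0.208250
s=0.300000, p=0.208250: f=0.285188 → p ← 0.208250 + 0.3·0.285188 = 0.293806
s=0.600000, p=0.293806: f=0.478355 → p ← 0.293806 + 0.3·0.478355 = 0.437313
p(0.9) ≈ 0.4373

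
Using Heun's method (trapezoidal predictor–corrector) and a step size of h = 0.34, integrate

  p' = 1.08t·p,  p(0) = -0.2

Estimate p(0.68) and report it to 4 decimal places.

-0.2556

Heun: k1 = f(t_n, p_n); k2 = f(t_n + h, p_n + h·k1); p_{n+1} = p_n + (h/2)·(k1 + k2).
t=0.000000, p=-0.200000:
  k1 = f(0.000000, -0.200000) = 0.000000
  k2 = f(0.340000, -0.200000) = -0.073440
  p ← -0.200000 + (0.34/2)·(0.000000 + (-0.073440)) = -0.212485
t=0.340000, p=-0.212485:
  k1 = f(0.340000, -0.212485) = -0.078024
  k2 = f(0.680000, -0.239013) = -0.175531
  p ← -0.212485 + (0.34/2)·(-0.078024 + (-0.175531)) = -0.255589
p(0.68) ≈ -0.2556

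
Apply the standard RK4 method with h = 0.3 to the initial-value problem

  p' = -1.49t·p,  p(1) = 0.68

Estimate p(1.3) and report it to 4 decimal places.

0.4068

RK4: k1 = f(t_n, p_n); k2 = f(t_n + h/2, p_n + (h/2)·k1); k3 = f(t_n + h/2, p_n + (h/2)·k2); k4 = f(t_n + h, p_n + h·k3); p_{n+1} = p_n + (h/6)·(k1 + 2k2 + 2k3 + k4).
t=1.000000, p=0.680000:
  k1 = f(1.000000, 0.680000) = -1.013200
  k2 = f(1.150000, 0.528020) = -0.904762
  k3 = f(1.150000, 0.544286) = -0.932633
  k4 = f(1.300000, 0.400210) = -0.775207
  p ← 0.680000 + (0.3/6)·(k1 + 2k2 + 2k3 + k4) = 0.406840
p(1.3) ≈ 0.4068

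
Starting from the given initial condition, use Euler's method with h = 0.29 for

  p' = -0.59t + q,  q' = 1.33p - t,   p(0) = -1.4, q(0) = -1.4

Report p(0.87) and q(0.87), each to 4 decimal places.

Euler on (p,q): p_{n+1} = p_n + h·p', q_{n+1} = q_n + h·q'.
0.000000: (-1.400000, -1.400000); f=(-1.400000, -1.862000) → (-1.806000, -1.939980)
0.290000: (-1.806000, -1.939980); f=(-2.111080, -2.691980) → (-2.418213, -2.720654)
0.580000: (-2.418213, -2.720654); f=(-3.062854, -3.796224) → (-3.306441, -3.821559)
(p(0.87), q(0.87)) ≈ (-3.3064, -3.8216)

-3.3064, -3.8216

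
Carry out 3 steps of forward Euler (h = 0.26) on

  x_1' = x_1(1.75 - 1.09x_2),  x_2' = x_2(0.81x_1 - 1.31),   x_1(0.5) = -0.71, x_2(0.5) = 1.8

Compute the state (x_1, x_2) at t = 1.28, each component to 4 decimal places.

Euler on (x_1,x_2): x_1_{n+1} = x_1_n + h·x_1', x_2_{n+1} = x_2_n + h·x_2'.
0.500000: (-0.710000, 1.800000); f=(0.150520, -3.393180) → (-0.670865, 0.917773)
0.760000: (-0.670865, 0.917773); f=(-0.502899, -1.701001) → (-0.801618, 0.475513)
1.020000: (-0.801618, 0.475513); f=(-0.987346, -0.931678) → (-1.058328, 0.233277)
(x_1(1.28), x_2(1.28)) ≈ (-1.0583, 0.2333)

-1.0583, 0.2333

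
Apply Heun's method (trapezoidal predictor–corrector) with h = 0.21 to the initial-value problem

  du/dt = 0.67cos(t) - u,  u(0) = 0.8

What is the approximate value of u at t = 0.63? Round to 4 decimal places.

0.7143

Heun: k1 = f(t_n, u_n); k2 = f(t_n + h, u_n + h·k1); u_{n+1} = u_n + (h/2)·(k1 + k2).
t=0.000000, u=0.800000:
  k1 = f(0.000000, 0.800000) = -0.130000
  k2 = f(0.210000, 0.772700) = -0.117419
  u ← 0.800000 + (0.21/2)·(-0.130000 + (-0.117419)) = 0.774021
t=0.210000, u=0.774021:
  k1 = f(0.210000, 0.774021) = -0.118740
  k2 = f(0.420000, 0.749086) = -0.137316
  u ← 0.774021 + (0.21/2)·(-0.118740 + (-0.137316)) = 0.747135
t=0.420000, u=0.747135:
  k1 = f(0.420000, 0.747135) = -0.135365
  k2 = f(0.630000, 0.718708) = -0.177330
  u ← 0.747135 + (0.21/2)·(-0.135365 + (-0.177330)) = 0.714302
u(0.63) ≈ 0.7143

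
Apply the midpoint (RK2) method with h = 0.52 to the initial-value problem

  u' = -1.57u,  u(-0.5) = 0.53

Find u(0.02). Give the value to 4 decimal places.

Midpoint: k1 = f(t_n, u_n); k2 = f(t_n + h/2, u_n + (h/2)·k1); u_{n+1} = u_n + h·k2.
t=-0.500000, u=0.530000:
  k1 = f(-0.500000, 0.530000) = -0.832100
  k2 = f(-0.240000, 0.313654) = -0.492437
  u ← 0.530000 + 0.52·(-0.492437) = 0.273933
u(0.02) ≈ 0.2739

0.2739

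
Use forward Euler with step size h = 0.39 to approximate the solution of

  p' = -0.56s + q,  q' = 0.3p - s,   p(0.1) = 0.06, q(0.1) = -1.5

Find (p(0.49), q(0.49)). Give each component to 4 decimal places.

Euler on (p,q): p_{n+1} = p_n + h·p', q_{n+1} = q_n + h·q'.
0.100000: (0.060000, -1.500000); f=(-1.556000, -0.082000) → (-0.546840, -1.531980)
(p(0.49), q(0.49)) ≈ (-0.5468, -1.5320)

-0.5468, -1.5320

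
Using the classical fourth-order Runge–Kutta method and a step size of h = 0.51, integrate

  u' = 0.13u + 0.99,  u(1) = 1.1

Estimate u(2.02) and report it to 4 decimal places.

RK4: k1 = f(x_n, u_n); k2 = f(x_n + h/2, u_n + (h/2)·k1); k3 = f(x_n + h/2, u_n + (h/2)·k2); k4 = f(x_n + h, u_n + h·k3); u_{n+1} = u_n + (h/6)·(k1 + 2k2 + 2k3 + k4).
x=1.000000, u=1.100000:
  k1 = f(1.000000, 1.100000) = 1.133000
  k2 = f(1.255000, 1.388915) = 1.170559
  k3 = f(1.255000, 1.398493) = 1.171804
  k4 = f(1.510000, 1.697620) = 1.210691
  u ← 1.100000 + (0.51/6)·(k1 + 2k2 + 2k3 + k4) = 1.697415
x=1.510000, u=1.697415:
  k1 = f(1.510000, 1.697415) = 1.210664
  k2 = f(1.765000, 2.006135) = 1.250798
  k3 = f(1.765000, 2.016369) = 1.252128
  k4 = f(2.020000, 2.336001) = 1.293680
  u ← 1.697415 + (0.51/6)·(k1 + 2k2 + 2k3 + k4) = 2.335782
u(2.02) ≈ 2.3358

2.3358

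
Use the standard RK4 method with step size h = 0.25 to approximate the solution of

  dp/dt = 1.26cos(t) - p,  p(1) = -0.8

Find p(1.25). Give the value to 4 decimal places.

-0.5045

RK4: k1 = f(t_n, p_n); k2 = f(t_n + h/2, p_n + (h/2)·k1); k3 = f(t_n + h/2, p_n + (h/2)·k2); k4 = f(t_n + h, p_n + h·k3); p_{n+1} = p_n + (h/6)·(k1 + 2k2 + 2k3 + k4).
t=1.000000, p=-0.800000:
  k1 = f(1.000000, -0.800000) = 1.480781
  k2 = f(1.125000, -0.614902) = 1.158185
  k3 = f(1.125000, -0.655227) = 1.198509
  k4 = f(1.250000, -0.500373) = 0.897679
  p ← -0.800000 + (0.25/6)·(k1 + 2k2 + 2k3 + k4) = -0.504506
p(1.25) ≈ -0.5045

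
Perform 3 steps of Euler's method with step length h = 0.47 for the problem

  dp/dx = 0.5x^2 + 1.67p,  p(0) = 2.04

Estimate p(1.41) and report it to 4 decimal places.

Euler: p_{n+1} = p_n + h·f(x_n, p_n).
x=0.000000, p=2.040000: f=3.406800 → p ← 2.040000 + 0.47·3.406800 = 3.641196
x=0.470000, p=3.641196: f=6.191247 → p ← 3.641196 + 0.47·6.191247 = 6.551082
x=0.940000, p=6.551082: f=11.382107 → p ← 6.551082 + 0.47·11.382107 = 11.900673
p(1.41) ≈ 11.9007

11.9007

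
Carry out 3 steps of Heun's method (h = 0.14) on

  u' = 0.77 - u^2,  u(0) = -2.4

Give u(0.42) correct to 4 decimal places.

-15.0553

Heun: k1 = f(t_n, u_n); k2 = f(t_n + h, u_n + h·k1); u_{n+1} = u_n + (h/2)·(k1 + k2).
t=0.000000, u=-2.400000:
  k1 = f(0.000000, -2.400000) = -4.990000
  k2 = f(0.140000, -3.098600) = -8.831322
  u ← -2.400000 + (0.14/2)·(-4.990000 + (-8.831322)) = -3.367493
t=0.140000, u=-3.367493:
  k1 = f(0.140000, -3.367493) = -10.570006
  k2 = f(0.280000, -4.847293) = -22.726253
  u ← -3.367493 + (0.14/2)·(-10.570006 + (-22.726253)) = -5.698231
t=0.280000, u=-5.698231:
  k1 = f(0.280000, -5.698231) = -31.699833
  k2 = f(0.420000, -10.136207) = -101.972698
  u ← -5.698231 + (0.14/2)·(-31.699833 + (-101.972698)) = -15.055308
u(0.42) ≈ -15.0553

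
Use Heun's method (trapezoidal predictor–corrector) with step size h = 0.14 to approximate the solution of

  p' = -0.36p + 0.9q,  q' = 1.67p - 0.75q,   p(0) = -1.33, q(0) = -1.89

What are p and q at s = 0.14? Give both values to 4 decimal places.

-1.5039, -2.0166

Heun on (p,q): k1 = f(s_n, state_n); k2 = f(s_n + h, state_n + h·k1); state_{n+1} = state_n + (h/2)·(k1 + k2).
0.000000: (-1.330000, -1.890000)
  k1 = (-1.222200, -0.803600)
  predictor → (-1.501108, -2.002504)
  k2 = (-1.261855, -1.004972)
  → (-1.503884, -2.016600)
(p(0.14), q(0.14)) ≈ (-1.5039, -2.0166)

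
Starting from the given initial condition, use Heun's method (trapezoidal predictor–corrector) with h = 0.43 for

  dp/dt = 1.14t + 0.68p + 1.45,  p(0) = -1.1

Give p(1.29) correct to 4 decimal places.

1.5645

Heun: k1 = f(t_n, p_n); k2 = f(t_n + h, p_n + h·k1); p_{n+1} = p_n + (h/2)·(k1 + k2).
t=0.000000, p=-1.100000:
  k1 = f(0.000000, -1.100000) = 0.702000
  k2 = f(0.430000, -0.798140) = 1.397465
  p ← -1.100000 + (0.43/2)·(0.702000 + 1.397465) = -0.648615
t=0.430000, p=-0.648615:
  k1 = f(0.430000, -0.648615) = 1.499142
  k2 = f(0.860000, -0.003984) = 2.427691
  p ← -0.648615 + (0.43/2)·(1.499142 + 2.427691) = 0.195654
t=0.860000, p=0.195654:
  k1 = f(0.860000, 0.195654) = 2.563445
  k2 = f(1.290000, 1.297935) = 3.803196
  p ← 0.195654 + (0.43/2)·(2.563445 + 3.803196) = 1.564482
p(1.29) ≈ 1.5645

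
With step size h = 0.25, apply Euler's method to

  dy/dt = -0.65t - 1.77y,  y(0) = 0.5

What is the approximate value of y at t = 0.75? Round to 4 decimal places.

-0.0173

Euler: y_{n+1} = y_n + h·f(t_n, y_n).
t=0.000000, y=0.500000: f=-0.885000 → y ← 0.500000 + 0.25·(-0.885000) = 0.278750
t=0.250000, y=0.278750: f=-0.655887 → y ← 0.278750 + 0.25·(-0.655887) = 0.114778
t=0.500000, y=0.114778: f=-0.528157 → y ← 0.114778 + 0.25·(-0.528157) = -0.017261
y(0.75) ≈ -0.0173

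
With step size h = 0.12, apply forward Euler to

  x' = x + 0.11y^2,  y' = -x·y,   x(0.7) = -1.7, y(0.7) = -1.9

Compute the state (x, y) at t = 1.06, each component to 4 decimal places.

Euler on (x,y): x_{n+1} = x_n + h·x', y_{n+1} = y_n + h·y'.
0.700000: (-1.700000, -1.900000); f=(-1.302900, -3.230000) → (-1.856348, -2.287600)
0.820000: (-1.856348, -2.287600); f=(-1.280705, -4.246582) → (-2.010033, -2.797190)
0.940000: (-2.010033, -2.797190); f=(-1.149363, -5.622443) → (-2.147956, -3.471883)
(x(1.06), y(1.06)) ≈ (-2.1480, -3.4719)

-2.1480, -3.4719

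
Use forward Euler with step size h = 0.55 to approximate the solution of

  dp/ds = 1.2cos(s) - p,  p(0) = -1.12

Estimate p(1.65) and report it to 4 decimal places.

Euler: p_{n+1} = p_n + h·f(s_n, p_n).
s=0.000000, p=-1.120000: f=2.320000 → p ← -1.120000 + 0.55·2.320000 = 0.156000
s=0.550000, p=0.156000: f=0.867029 → p ← 0.156000 + 0.55·0.867029 = 0.632866
s=1.100000, p=0.632866: f=-0.088551 → p ← 0.632866 + 0.55·(-0.088551) = 0.584163
p(1.65) ≈ 0.5842

0.5842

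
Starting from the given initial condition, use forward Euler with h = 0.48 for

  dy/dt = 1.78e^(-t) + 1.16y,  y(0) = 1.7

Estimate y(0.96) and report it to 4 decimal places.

5.9790

Euler: y_{n+1} = y_n + h·f(t_n, y_n).
t=0.000000, y=1.700000: f=3.752000 → y ← 1.700000 + 0.48·3.752000 = 3.500960
t=0.480000, y=3.500960: f=5.162548 → y ← 3.500960 + 0.48·5.162548 = 5.978983
y(0.96) ≈ 5.9790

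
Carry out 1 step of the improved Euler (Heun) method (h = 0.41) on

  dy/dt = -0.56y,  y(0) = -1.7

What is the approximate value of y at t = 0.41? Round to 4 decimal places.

Heun: k1 = f(t_n, y_n); k2 = f(t_n + h, y_n + h·k1); y_{n+1} = y_n + (h/2)·(k1 + k2).
t=0.000000, y=-1.700000:
  k1 = f(0.000000, -1.700000) = 0.952000
  k2 = f(0.410000, -1.309680) = 0.733421
  y ← -1.700000 + (0.41/2)·(0.952000 + 0.733421) = -1.354489
y(0.41) ≈ -1.3545

-1.3545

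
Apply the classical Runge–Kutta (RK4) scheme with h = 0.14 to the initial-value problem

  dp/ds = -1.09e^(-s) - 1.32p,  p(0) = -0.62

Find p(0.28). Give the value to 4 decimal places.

-0.6491

RK4: k1 = f(s_n, p_n); k2 = f(s_n + h/2, p_n + (h/2)·k1); k3 = f(s_n + h/2, p_n + (h/2)·k2); k4 = f(s_n + h, p_n + h·k3); p_{n+1} = p_n + (h/6)·(k1 + 2k2 + 2k3 + k4).
s=0.000000, p=-0.620000:
  k1 = f(0.000000, -0.620000) = -0.271600
  k2 = f(0.070000, -0.639012) = -0.172813
  k3 = f(0.070000, -0.632097) = -0.181941
  k4 = f(0.140000, -0.645472) = -0.095578
  p ← -0.620000 + (0.14/6)·(k1 + 2k2 + 2k3 + k4) = -0.645123
s=0.140000, p=-0.645123:
  k1 = f(0.140000, -0.645123) = -0.096039
  k2 = f(0.210000, -0.651845) = -0.023101
  k3 = f(0.210000, -0.646740) = -0.029840
  k4 = f(0.280000, -0.649300) = 0.033272
  p ← -0.645123 + (0.14/6)·(k1 + 2k2 + 2k3 + k4) = -0.649058
p(0.28) ≈ -0.6491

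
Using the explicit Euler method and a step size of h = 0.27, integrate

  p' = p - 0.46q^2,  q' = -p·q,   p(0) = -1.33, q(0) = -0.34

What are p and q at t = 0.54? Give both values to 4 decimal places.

-2.1899, -0.6746

Euler on (p,q): p_{n+1} = p_n + h·p', q_{n+1} = q_n + h·q'.
0.000000: (-1.330000, -0.340000); f=(-1.383176, -0.452200) → (-1.703458, -0.462094)
0.270000: (-1.703458, -0.462094); f=(-1.801682, -0.787157) → (-2.189912, -0.674627)
(p(0.54), q(0.54)) ≈ (-2.1899, -0.6746)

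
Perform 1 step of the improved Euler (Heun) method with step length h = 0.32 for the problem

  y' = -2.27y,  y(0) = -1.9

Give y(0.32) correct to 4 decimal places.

-1.0211

Heun: k1 = f(t_n, y_n); k2 = f(t_n + h, y_n + h·k1); y_{n+1} = y_n + (h/2)·(k1 + k2).
t=0.000000, y=-1.900000:
  k1 = f(0.000000, -1.900000) = 4.313000
  k2 = f(0.320000, -0.519840) = 1.180037
  y ← -1.900000 + (0.32/2)·(4.313000 + 1.180037) = -1.021114
y(0.32) ≈ -1.0211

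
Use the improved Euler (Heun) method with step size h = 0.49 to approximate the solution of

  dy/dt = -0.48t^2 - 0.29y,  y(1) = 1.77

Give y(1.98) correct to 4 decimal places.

0.3343

Heun: k1 = f(t_n, y_n); k2 = f(t_n + h, y_n + h·k1); y_{n+1} = y_n + (h/2)·(k1 + k2).
t=1.000000, y=1.770000:
  k1 = f(1.000000, 1.770000) = -0.993300
  k2 = f(1.490000, 1.283283) = -1.437800
  y ← 1.770000 + (0.49/2)·(-0.993300 + (-1.437800)) = 1.174380
t=1.490000, y=1.174380:
  k1 = f(1.490000, 1.174380) = -1.406218
  k2 = f(1.980000, 0.485333) = -2.022539
  y ← 1.174380 + (0.49/2)·(-1.406218 + (-2.022539)) = 0.334335
y(1.98) ≈ 0.3343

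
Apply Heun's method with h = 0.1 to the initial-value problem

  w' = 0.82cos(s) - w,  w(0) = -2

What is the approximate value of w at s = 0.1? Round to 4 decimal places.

Heun: k1 = f(s_n, w_n); k2 = f(s_n + h, w_n + h·k1); w_{n+1} = w_n + (h/2)·(k1 + k2).
s=0.000000, w=-2.000000:
  k1 = f(0.000000, -2.000000) = 2.820000
  k2 = f(0.100000, -1.718000) = 2.533903
  w ← -2.000000 + (0.1/2)·(2.820000 + 2.533903) = -1.732305
w(0.1) ≈ -1.7323

-1.7323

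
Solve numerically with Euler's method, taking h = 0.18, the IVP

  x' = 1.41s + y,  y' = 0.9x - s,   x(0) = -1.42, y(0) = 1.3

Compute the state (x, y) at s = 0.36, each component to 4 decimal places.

-0.9477, 0.8454

Euler on (x,y): x_{n+1} = x_n + h·x', y_{n+1} = y_n + h·y'.
0.000000: (-1.420000, 1.300000); f=(1.300000, -1.278000) → (-1.186000, 1.069960)
0.180000: (-1.186000, 1.069960); f=(1.323760, -1.247400) → (-0.947723, 0.845428)
(x(0.36), y(0.36)) ≈ (-0.9477, 0.8454)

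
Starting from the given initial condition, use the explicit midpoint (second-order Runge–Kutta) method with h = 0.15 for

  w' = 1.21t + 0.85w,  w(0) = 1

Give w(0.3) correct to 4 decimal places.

Midpoint: k1 = f(t_n, w_n); k2 = f(t_n + h/2, w_n + (h/2)·k1); w_{n+1} = w_n + h·k2.
t=0.000000, w=1.000000:
  k1 = f(0.000000, 1.000000) = 0.850000
  k2 = f(0.075000, 1.063750) = 0.994937
  w ← 1.000000 + 0.15·0.994937 = 1.149241
t=0.150000, w=1.149241:
  k1 = f(0.150000, 1.149241) = 1.158355
  k2 = f(0.225000, 1.236117) = 1.322950
  w ← 1.149241 + 0.15·1.322950 = 1.347683
w(0.3) ≈ 1.3477

1.3477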